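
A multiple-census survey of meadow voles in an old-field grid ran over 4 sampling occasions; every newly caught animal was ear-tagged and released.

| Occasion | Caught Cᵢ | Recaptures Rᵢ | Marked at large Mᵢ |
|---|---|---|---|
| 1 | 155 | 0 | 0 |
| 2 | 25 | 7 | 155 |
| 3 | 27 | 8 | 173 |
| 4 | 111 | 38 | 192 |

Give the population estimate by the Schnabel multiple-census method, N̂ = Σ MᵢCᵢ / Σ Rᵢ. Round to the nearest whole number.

N ≈ 563

Σ MᵢCᵢ = 0·155 + 155·25 + 173·27 + 192·111 = 0 + 3875 + 4671 + 21312 = 29858
Σ Rᵢ = 0 + 7 + 8 + 38 = 53
N̂ = 29858 / 53 ≈ 563.4 → 563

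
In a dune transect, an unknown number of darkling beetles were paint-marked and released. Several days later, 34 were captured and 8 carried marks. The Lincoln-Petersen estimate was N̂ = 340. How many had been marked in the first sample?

M = 80

From N = M·C/R: M = N·R / C = 340·8 / 34 = 2720 / 34 = 80.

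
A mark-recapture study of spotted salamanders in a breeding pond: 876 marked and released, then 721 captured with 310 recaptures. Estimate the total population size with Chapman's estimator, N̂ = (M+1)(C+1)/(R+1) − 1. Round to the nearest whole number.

N̂ = (876+1)(721+1)/(310+1) − 1 = 877·722/311 − 1
= 633194/311 − 1 ≈ 2036.0 − 1 ≈ 2035.0 → 2035

N ≈ 2035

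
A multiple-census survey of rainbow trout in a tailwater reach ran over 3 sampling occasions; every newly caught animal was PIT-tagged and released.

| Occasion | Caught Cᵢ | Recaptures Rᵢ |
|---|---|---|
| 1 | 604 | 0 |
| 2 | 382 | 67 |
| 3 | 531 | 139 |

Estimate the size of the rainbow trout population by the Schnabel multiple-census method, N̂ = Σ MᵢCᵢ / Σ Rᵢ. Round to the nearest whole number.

N ≈ 3489

Marked at large before each occasion: Mᵢ = Σⱼ<ᵢ (Cⱼ − Rⱼ) → M1=0, M2=604, M3=919
Σ MᵢCᵢ = 0·604 + 604·382 + 919·531 = 0 + 230728 + 487989 = 718717
Σ Rᵢ = 0 + 67 + 139 = 206
N̂ = 718717 / 206 ≈ 3488.9 → 3489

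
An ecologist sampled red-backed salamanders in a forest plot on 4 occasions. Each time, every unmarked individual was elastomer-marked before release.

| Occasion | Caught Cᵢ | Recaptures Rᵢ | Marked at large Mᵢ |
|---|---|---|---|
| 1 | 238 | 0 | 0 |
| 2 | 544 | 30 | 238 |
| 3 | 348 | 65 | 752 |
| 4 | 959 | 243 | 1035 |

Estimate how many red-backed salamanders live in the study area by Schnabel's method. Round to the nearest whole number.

Σ MᵢCᵢ = 0·238 + 238·544 + 752·348 + 1035·959 = 0 + 129472 + 261696 + 992565 = 1383733
Σ Rᵢ = 0 + 30 + 65 + 243 = 338
N̂ = 1383733 / 338 ≈ 4093.9 → 4094

N ≈ 4094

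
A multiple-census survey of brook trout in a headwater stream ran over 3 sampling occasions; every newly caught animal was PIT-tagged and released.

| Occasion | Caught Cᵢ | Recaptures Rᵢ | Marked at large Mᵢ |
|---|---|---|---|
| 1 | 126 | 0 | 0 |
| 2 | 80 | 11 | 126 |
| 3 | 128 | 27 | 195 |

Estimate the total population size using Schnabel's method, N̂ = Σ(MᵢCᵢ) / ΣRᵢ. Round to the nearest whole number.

N ≈ 922

Σ MᵢCᵢ = 0·126 + 126·80 + 195·128 = 0 + 10080 + 24960 = 35040
Σ Rᵢ = 0 + 11 + 27 = 38
N̂ = 35040 / 38 ≈ 922.1 → 922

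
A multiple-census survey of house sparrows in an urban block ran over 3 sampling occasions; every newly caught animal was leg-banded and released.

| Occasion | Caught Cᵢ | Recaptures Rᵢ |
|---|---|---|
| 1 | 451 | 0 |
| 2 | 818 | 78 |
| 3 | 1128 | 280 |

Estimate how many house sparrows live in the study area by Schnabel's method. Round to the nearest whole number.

N ≈ 4783

Marked at large before each occasion: Mᵢ = Σⱼ<ᵢ (Cⱼ − Rⱼ) → M1=0, M2=451, M3=1191
Σ MᵢCᵢ = 0·451 + 451·818 + 1191·1128 = 0 + 368918 + 1343448 = 1712366
Σ Rᵢ = 0 + 78 + 280 = 358
N̂ = 1712366 / 358 ≈ 4783.1 → 4783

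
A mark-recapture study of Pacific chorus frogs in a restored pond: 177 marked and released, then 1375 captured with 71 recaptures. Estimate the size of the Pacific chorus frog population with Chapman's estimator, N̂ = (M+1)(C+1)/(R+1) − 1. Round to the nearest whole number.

N ≈ 3401

N̂ = (177+1)(1375+1)/(71+1) − 1 = 178·1376/72 − 1
= 244928/72 − 1 ≈ 3401.8 − 1 ≈ 3400.8 → 3401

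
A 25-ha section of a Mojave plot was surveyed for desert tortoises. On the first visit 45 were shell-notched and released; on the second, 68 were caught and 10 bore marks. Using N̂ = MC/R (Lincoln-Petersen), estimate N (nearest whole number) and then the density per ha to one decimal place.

N̂ = 45·68/10 = 3060/10 = 306
Density = N̂ / area = 306 / 25 ≈ 12.24 → 12.2 per ha

density ≈ 12.2 desert tortoises per ha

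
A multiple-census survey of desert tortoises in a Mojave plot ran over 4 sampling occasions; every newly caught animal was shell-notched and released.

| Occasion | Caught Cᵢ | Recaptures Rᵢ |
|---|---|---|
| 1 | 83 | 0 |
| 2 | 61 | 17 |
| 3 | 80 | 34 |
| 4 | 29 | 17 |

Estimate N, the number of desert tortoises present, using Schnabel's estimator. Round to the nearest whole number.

N ≈ 298

Marked at large before each occasion: Mᵢ = Σⱼ<ᵢ (Cⱼ − Rⱼ) → M1=0, M2=83, M3=127, M4=173
Σ MᵢCᵢ = 0·83 + 83·61 + 127·80 + 173·29 = 0 + 5063 + 10160 + 5017 = 20240
Σ Rᵢ = 0 + 17 + 34 + 17 = 68
N̂ = 20240 / 68 ≈ 297.6 → 298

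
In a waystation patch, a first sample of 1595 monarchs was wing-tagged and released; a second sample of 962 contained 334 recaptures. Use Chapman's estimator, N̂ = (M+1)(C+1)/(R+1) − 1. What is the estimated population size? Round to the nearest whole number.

N̂ = (1595+1)(962+1)/(334+1) − 1 = 1596·963/335 − 1
= 1536948/335 − 1 ≈ 4587.9 − 1 ≈ 4586.9 → 4587

N ≈ 4587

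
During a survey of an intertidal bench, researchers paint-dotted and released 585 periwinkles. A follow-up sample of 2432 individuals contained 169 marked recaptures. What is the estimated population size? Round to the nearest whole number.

Lincoln-Petersen assumes M/N = R/C, so N = M·C / R.
N = (585 × 2432) / 169 = 1422720 / 169 ≈ 8418.46 → 8418

N ≈ 8418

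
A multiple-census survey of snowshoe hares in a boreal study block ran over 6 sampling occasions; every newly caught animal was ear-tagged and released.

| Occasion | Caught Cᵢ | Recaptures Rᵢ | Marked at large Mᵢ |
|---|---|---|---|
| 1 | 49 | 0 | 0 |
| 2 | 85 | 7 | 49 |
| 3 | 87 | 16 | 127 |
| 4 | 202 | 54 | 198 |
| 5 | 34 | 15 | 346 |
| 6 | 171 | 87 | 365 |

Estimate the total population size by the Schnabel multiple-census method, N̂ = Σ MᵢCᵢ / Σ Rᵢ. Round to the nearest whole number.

N ≈ 723

Σ MᵢCᵢ = 0·49 + 49·85 + 127·87 + 198·202 + 346·34 + 365·171 = 0 + 4165 + 11049 + 39996 + 11764 + 62415 = 129389
Σ Rᵢ = 0 + 7 + 16 + 54 + 15 + 87 = 179
N̂ = 129389 / 179 ≈ 722.8 → 723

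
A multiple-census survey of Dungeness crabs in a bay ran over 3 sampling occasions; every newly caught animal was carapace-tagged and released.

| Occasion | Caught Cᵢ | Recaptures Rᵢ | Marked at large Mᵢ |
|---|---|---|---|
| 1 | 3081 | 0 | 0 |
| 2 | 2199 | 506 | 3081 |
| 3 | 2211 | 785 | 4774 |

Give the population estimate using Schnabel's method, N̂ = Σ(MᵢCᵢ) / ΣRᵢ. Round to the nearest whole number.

N ≈ 13,424

Σ MᵢCᵢ = 0·3081 + 3081·2199 + 4774·2211 = 0 + 6775119 + 10555314 = 17330433
Σ Rᵢ = 0 + 506 + 785 = 1291
N̂ = 17330433 / 1291 ≈ 13424.0 → 13424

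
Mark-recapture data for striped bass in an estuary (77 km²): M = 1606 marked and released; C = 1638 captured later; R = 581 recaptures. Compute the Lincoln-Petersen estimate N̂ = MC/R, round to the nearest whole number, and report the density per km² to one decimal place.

N̂ = 1606·1638/581 = 2630628/581 ≈ 4527.8 → 4528
Density = N̂ / area = 4528 / 77 ≈ 58.81 → 58.8 per km²

density ≈ 58.8 striped bass per km²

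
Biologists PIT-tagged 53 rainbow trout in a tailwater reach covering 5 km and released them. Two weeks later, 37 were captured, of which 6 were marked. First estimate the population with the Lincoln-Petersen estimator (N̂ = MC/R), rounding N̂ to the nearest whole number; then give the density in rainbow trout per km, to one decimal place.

density ≈ 65.4 rainbow trout per km

N̂ = 53·37/6 = 1961/6 ≈ 326.8 → 327
Density = N̂ / area = 327 / 5 ≈ 65.40 → 65.4 per km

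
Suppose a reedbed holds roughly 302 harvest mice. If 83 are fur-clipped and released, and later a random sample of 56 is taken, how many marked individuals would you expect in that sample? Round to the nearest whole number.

expected recaptures ≈ 15

The marked fraction of the population is 83/302, so in a sample of 56 expect C·(M/N) marked.
E[R] = 83 × 56 / 302 = 4648 / 302 ≈ 15.4 → 15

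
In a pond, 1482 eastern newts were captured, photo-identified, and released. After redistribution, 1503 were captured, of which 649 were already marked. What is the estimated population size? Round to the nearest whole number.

N ≈ 3432

The marked fraction in the recapture sample should equal the marked fraction in the population: 649/1503 = 1482/N.
N = (1482 × 1503) / 649 = 2227446 / 649 ≈ 3432.1 → 3432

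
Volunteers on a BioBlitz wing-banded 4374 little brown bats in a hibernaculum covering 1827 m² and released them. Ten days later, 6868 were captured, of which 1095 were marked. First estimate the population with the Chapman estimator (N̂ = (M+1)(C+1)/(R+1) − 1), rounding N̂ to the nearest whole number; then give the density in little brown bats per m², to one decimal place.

N̂ = 4375·6869/1096 − 1 = 30051875/1096 − 1 ≈ 27418.6 → 27419
Density = N̂ / area = 27419 / 1827 ≈ 15.01 → 15.0 per m²

density ≈ 15.0 little brown bats per m²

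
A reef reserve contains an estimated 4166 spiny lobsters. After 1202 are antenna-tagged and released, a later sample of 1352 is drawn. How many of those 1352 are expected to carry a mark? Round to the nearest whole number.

expected recaptures ≈ 390

Expected recaptures E[R] = M·C / N.
E[R] = 1202 × 1352 / 4166 = 1625104 / 4166 ≈ 390.1 → 390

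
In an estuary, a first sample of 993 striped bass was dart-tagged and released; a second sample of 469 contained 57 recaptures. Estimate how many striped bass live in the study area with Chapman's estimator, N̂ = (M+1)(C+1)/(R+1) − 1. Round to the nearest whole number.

N̂ = (993+1)(469+1)/(57+1) − 1 = 994·470/58 − 1
= 467180/58 − 1 ≈ 8054.8 − 1 ≈ 8053.8 → 8054

N ≈ 8054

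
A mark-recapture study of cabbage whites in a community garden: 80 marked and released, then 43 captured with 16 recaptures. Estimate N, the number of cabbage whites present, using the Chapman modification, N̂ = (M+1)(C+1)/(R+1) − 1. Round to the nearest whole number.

N ≈ 209

N̂ = (80+1)(43+1)/(16+1) − 1 = 81·44/17 − 1
= 3564/17 − 1 ≈ 209.6 − 1 ≈ 208.6 → 209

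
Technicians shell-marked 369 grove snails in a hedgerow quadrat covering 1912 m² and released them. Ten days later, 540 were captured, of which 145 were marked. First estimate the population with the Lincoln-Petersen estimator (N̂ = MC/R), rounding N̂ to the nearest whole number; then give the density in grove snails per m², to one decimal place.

density ≈ 0.7 grove snails per m²

N̂ = 369·540/145 = 199260/145 ≈ 1374.2 → 1374
Density = N̂ / area = 1374 / 1912 ≈ 0.72 → 0.7 per m²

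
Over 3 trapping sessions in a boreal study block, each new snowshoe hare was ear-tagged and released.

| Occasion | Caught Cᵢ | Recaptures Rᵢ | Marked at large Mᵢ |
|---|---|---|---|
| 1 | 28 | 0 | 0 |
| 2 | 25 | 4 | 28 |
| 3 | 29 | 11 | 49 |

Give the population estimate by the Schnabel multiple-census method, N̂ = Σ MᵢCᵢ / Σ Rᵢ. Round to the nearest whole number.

N ≈ 141

Σ MᵢCᵢ = 0·28 + 28·25 + 49·29 = 0 + 700 + 1421 = 2121
Σ Rᵢ = 0 + 4 + 11 = 15
N̂ = 2121 / 15 ≈ 141.4 → 141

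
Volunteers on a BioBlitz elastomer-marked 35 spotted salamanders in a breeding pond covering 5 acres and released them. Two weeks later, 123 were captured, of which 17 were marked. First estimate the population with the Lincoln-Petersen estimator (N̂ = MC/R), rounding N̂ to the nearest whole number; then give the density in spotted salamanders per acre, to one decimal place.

N̂ = 35·123/17 = 4305/17 ≈ 253.2 → 253
Density = N̂ / area = 253 / 5 ≈ 50.60 → 50.6 per acre

density ≈ 50.6 spotted salamanders per acre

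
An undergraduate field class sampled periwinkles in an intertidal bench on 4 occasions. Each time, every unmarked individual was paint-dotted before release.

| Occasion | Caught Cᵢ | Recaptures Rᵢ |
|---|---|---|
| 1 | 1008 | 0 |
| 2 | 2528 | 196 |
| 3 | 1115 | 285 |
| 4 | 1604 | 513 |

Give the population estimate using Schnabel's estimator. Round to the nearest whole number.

Marked at large before each occasion: Mᵢ = Σⱼ<ᵢ (Cⱼ − Rⱼ) → M1=0, M2=1008, M3=3340, M4=4170
Σ MᵢCᵢ = 0·1008 + 1008·2528 + 3340·1115 + 4170·1604 = 0 + 2548224 + 3724100 + 6688680 = 12961004
Σ Rᵢ = 0 + 196 + 285 + 513 = 994
N̂ = 12961004 / 994 ≈ 13039.2 → 13039

N ≈ 13,039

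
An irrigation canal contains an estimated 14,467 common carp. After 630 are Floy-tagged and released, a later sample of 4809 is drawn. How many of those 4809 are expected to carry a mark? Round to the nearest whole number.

expected recaptures ≈ 209

The marked fraction of the population is 630/14467, so in a sample of 4809 expect C·(M/N) marked.
E[R] = 630 × 4809 / 14467 = 3029670 / 14467 ≈ 209.4 → 209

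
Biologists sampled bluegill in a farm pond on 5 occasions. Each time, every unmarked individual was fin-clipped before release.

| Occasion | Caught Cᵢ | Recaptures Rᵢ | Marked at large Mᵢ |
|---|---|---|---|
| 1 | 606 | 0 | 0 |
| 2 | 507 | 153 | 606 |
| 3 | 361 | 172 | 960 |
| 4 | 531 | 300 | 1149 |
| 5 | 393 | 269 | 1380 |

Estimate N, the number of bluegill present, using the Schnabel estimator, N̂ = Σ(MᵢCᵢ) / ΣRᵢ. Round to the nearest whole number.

N ≈ 2020

Σ MᵢCᵢ = 0·606 + 606·507 + 960·361 + 1149·531 + 1380·393 = 0 + 307242 + 346560 + 610119 + 542340 = 1806261
Σ Rᵢ = 0 + 153 + 172 + 300 + 269 = 894
N̂ = 1806261 / 894 ≈ 2020.4 → 2020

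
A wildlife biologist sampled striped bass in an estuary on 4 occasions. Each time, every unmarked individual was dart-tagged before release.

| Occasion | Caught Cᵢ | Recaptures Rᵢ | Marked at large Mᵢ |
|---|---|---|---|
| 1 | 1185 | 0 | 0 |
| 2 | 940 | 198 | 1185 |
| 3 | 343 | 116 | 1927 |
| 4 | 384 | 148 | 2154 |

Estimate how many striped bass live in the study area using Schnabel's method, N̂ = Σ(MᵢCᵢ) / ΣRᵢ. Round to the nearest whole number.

N ≈ 5632

Σ MᵢCᵢ = 0·1185 + 1185·940 + 1927·343 + 2154·384 = 0 + 1113900 + 660961 + 827136 = 2601997
Σ Rᵢ = 0 + 198 + 116 + 148 = 462
N̂ = 2601997 / 462 ≈ 5632.0 → 5632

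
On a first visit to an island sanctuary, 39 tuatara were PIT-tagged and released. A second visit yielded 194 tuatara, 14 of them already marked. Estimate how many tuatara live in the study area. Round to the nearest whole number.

N ≈ 540

N = (39 × 194) / 14 = 7566 / 14 ≈ 540.4 → 540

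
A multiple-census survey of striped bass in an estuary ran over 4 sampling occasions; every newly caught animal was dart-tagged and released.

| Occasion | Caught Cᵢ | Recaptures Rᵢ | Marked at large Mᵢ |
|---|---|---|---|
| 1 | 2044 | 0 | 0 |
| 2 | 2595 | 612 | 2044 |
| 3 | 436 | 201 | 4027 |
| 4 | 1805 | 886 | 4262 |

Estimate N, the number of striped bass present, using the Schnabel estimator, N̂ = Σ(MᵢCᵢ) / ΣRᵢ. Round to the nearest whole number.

N ≈ 8683

Σ MᵢCᵢ = 0·2044 + 2044·2595 + 4027·436 + 4262·1805 = 0 + 5304180 + 1755772 + 7692910 = 14752862
Σ Rᵢ = 0 + 612 + 201 + 886 = 1699
N̂ = 14752862 / 1699 ≈ 8683.3 → 8683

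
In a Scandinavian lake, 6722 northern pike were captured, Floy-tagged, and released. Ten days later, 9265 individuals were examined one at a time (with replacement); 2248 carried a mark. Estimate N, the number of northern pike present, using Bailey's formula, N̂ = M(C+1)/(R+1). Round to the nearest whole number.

N ≈ 27,695

N̂ = 6722·(9265+1)/(2248+1) = 6722·9266/2249 = 62286052/2249 ≈ 27695.0 → 27695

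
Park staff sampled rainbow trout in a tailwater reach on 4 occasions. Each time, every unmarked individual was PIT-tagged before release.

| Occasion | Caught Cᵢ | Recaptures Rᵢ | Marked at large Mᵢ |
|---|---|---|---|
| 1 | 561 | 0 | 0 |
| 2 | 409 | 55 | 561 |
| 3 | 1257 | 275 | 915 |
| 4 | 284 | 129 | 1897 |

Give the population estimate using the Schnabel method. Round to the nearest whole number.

N ≈ 4179

Σ MᵢCᵢ = 0·561 + 561·409 + 915·1257 + 1897·284 = 0 + 229449 + 1150155 + 538748 = 1918352
Σ Rᵢ = 0 + 55 + 275 + 129 = 459
N̂ = 1918352 / 459 ≈ 4179.4 → 4179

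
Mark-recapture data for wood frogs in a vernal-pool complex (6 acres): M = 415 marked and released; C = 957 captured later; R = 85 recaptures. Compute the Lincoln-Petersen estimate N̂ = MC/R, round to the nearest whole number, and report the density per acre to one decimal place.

density ≈ 778.7 wood frogs per acre

N̂ = 415·957/85 = 397155/85 ≈ 4672.4 → 4672
Density = N̂ / area = 4672 / 6 ≈ 778.67 → 778.7 per acre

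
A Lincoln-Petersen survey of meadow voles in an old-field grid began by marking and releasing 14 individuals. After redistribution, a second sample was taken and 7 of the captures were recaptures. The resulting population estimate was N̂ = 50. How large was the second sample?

From N = M·C/R: C = N·R / M = 50·7 / 14 = 350 / 14 = 25.

C = 25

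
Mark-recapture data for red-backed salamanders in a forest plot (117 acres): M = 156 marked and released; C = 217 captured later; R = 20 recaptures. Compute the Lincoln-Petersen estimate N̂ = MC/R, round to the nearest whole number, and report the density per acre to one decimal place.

N̂ = 156·217/20 = 33852/20 ≈ 1692.6 → 1693
Density = N̂ / area = 1693 / 117 ≈ 14.47 → 14.5 per acre

density ≈ 14.5 red-backed salamanders per acre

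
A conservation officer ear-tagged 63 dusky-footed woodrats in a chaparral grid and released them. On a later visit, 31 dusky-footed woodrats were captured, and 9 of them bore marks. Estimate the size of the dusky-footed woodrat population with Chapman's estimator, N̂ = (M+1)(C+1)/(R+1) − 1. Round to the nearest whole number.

N ≈ 204

N̂ = (63+1)(31+1)/(9+1) − 1 = 64·32/10 − 1
= 2048/10 − 1 ≈ 204.8 − 1 ≈ 203.8 → 204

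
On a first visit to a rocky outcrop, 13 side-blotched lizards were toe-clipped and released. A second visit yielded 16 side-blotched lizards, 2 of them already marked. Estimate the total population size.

The marked fraction in the recapture sample should equal the marked fraction in the population: 2/16 = 13/N.
N = (13 × 16) / 2 = 208 / 2 = 104

N = 104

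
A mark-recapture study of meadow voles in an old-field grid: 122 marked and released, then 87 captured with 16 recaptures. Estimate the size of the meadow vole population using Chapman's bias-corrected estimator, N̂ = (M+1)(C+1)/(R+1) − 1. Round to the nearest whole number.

N ≈ 636

N̂ = (122+1)(87+1)/(16+1) − 1 = 123·88/17 − 1
= 10824/17 − 1 ≈ 636.7 − 1 ≈ 635.7 → 636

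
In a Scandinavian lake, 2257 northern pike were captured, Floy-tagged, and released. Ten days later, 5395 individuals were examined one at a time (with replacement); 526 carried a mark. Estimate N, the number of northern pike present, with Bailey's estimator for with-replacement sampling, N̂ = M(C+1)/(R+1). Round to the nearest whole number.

N ≈ 23,110

N̂ = 2257·(5395+1)/(526+1) = 2257·5396/527 = 12178772/527 ≈ 23109.6 → 23110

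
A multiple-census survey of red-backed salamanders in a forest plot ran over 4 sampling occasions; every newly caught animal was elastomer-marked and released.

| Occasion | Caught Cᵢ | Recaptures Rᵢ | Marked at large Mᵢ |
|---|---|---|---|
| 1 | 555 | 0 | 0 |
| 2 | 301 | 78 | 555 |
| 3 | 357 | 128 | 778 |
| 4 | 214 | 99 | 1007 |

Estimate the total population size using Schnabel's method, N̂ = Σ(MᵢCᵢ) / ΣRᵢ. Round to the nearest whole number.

Σ MᵢCᵢ = 0·555 + 555·301 + 778·357 + 1007·214 = 0 + 167055 + 277746 + 215498 = 660299
Σ Rᵢ = 0 + 78 + 128 + 99 = 305
N̂ = 660299 / 305 ≈ 2164.9 → 2165

N ≈ 2165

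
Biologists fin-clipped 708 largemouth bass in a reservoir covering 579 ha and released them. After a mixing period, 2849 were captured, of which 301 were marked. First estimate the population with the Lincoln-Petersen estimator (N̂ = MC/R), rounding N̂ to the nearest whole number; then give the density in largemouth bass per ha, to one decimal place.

density ≈ 11.6 largemouth bass per ha

N̂ = 708·2849/301 = 2017092/301 ≈ 6701.3 → 6701
Density = N̂ / area = 6701 / 579 ≈ 11.57 → 11.6 per ha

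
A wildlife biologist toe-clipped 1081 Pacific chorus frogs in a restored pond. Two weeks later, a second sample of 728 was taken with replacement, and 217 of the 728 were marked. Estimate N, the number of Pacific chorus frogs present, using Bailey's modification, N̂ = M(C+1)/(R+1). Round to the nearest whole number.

N̂ = 1081·(728+1)/(217+1) = 1081·729/218 = 788049/218 ≈ 3614.9 → 3615

N ≈ 3615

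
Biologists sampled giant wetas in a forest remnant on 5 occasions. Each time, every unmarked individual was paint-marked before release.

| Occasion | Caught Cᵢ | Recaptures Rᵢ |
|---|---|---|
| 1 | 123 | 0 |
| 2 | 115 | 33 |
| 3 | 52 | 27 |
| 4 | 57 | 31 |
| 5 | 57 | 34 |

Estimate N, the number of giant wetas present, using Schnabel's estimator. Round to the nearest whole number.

N ≈ 420

Marked at large before each occasion: Mᵢ = Σⱼ<ᵢ (Cⱼ − Rⱼ) → M1=0, M2=123, M3=205, M4=230, M5=256
Σ MᵢCᵢ = 0·123 + 123·115 + 205·52 + 230·57 + 256·57 = 0 + 14145 + 10660 + 13110 + 14592 = 52507
Σ Rᵢ = 0 + 33 + 27 + 31 + 34 = 125
N̂ = 52507 / 125 ≈ 420.1 → 420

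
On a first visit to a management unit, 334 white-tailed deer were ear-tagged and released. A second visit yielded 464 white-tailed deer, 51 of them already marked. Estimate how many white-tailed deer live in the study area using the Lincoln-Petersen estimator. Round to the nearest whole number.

N ≈ 3039

The marked fraction in the recapture sample should equal the marked fraction in the population: 51/464 = 334/N.
N = (334 × 464) / 51 = 154976 / 51 ≈ 3038.7 → 3039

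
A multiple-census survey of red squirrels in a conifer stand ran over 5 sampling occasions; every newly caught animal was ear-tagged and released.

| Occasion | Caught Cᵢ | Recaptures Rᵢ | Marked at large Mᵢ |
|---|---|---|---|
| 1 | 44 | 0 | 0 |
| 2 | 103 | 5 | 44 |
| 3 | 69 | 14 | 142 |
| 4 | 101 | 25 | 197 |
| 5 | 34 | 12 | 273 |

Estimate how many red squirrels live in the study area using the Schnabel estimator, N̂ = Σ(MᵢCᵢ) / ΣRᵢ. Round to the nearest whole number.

N ≈ 777

Σ MᵢCᵢ = 0·44 + 44·103 + 142·69 + 197·101 + 273·34 = 0 + 4532 + 9798 + 19897 + 9282 = 43509
Σ Rᵢ = 0 + 5 + 14 + 25 + 12 = 56
N̂ = 43509 / 56 ≈ 776.9 → 777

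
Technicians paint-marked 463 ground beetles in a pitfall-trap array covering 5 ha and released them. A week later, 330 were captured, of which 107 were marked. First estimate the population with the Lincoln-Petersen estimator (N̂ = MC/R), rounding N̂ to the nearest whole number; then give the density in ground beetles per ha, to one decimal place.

N̂ = 463·330/107 = 152790/107 ≈ 1427.9 → 1428
Density = N̂ / area = 1428 / 5 ≈ 285.60 → 285.6 per ha

density ≈ 285.6 ground beetles per ha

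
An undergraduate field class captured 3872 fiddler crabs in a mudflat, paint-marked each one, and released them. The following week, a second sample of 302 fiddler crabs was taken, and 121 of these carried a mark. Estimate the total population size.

The marked fraction in the recapture sample should equal the marked fraction in the population: 121/302 = 3872/N.
N = (3872 × 302) / 121 = 1169344 / 121 = 9664

N = 9664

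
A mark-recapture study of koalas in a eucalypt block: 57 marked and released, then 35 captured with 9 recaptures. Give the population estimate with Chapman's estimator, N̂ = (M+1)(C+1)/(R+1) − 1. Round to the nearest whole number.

N ≈ 208

N̂ = (57+1)(35+1)/(9+1) − 1 = 58·36/10 − 1
= 2088/10 − 1 ≈ 208.8 − 1 ≈ 207.8 → 208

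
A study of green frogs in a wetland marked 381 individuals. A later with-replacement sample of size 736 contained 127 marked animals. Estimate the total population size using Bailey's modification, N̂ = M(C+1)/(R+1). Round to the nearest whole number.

N̂ = 381·(736+1)/(127+1) = 381·737/128 = 280797/128 ≈ 2193.7 → 2194

N ≈ 2194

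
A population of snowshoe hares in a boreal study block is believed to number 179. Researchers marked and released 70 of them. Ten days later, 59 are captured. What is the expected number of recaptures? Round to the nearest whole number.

Expected recaptures E[R] = M·C / N.
E[R] = 70 × 59 / 179 = 4130 / 179 ≈ 23.1 → 23

expected recaptures ≈ 23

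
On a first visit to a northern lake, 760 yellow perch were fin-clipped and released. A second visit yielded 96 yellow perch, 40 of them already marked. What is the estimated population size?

N = (760 × 96) / 40 = 72960 / 40 = 1824

N = 1824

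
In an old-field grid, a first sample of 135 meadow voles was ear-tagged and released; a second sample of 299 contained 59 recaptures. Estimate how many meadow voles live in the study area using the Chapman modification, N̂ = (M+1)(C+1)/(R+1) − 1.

N̂ = (135+1)(299+1)/(59+1) − 1 = 136·300/60 − 1
= 40800/60 − 1 = 680 − 1 = 679

N = 679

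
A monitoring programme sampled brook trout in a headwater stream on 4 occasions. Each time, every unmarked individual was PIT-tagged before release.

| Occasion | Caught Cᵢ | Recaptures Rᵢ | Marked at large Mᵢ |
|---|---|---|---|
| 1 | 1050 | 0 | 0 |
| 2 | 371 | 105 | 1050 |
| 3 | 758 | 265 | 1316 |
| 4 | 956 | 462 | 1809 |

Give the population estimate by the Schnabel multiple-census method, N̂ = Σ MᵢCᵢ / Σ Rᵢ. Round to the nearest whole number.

N ≈ 3746

Σ MᵢCᵢ = 0·1050 + 1050·371 + 1316·758 + 1809·956 = 0 + 389550 + 997528 + 1729404 = 3116482
Σ Rᵢ = 0 + 105 + 265 + 462 = 832
N̂ = 3116482 / 832 ≈ 3745.8 → 3746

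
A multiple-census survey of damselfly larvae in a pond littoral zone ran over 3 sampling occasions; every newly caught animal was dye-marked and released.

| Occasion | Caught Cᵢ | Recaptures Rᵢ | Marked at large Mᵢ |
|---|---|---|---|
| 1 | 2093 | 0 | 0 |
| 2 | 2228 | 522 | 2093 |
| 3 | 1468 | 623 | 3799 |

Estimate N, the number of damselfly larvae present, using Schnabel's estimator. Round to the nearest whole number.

N ≈ 8943

Σ MᵢCᵢ = 0·2093 + 2093·2228 + 3799·1468 = 0 + 4663204 + 5576932 = 10240136
Σ Rᵢ = 0 + 522 + 623 = 1145
N̂ = 10240136 / 1145 ≈ 8943.4 → 8943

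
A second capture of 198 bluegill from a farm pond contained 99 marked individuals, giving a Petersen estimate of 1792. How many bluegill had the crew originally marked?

From N = M·C/R: M = N·R / C = 1792·99 / 198 = 177408 / 198 = 896.

M = 896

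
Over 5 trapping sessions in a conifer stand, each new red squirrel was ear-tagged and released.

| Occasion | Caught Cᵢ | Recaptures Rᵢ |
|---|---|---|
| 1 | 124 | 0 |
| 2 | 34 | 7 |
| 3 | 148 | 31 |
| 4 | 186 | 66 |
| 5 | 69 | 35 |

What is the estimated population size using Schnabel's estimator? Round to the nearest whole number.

Marked at large before each occasion: Mᵢ = Σⱼ<ᵢ (Cⱼ − Rⱼ) → M1=0, M2=124, M3=151, M4=268, M5=388
Σ MᵢCᵢ = 0·124 + 124·34 + 151·148 + 268·186 + 388·69 = 0 + 4216 + 22348 + 49848 + 26772 = 103184
Σ Rᵢ = 0 + 7 + 31 + 66 + 35 = 139
N̂ = 103184 / 139 ≈ 742.3 → 742

N ≈ 742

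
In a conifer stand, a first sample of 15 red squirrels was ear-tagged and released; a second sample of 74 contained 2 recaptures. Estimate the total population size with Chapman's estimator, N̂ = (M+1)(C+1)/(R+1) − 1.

N = 399

N̂ = (15+1)(74+1)/(2+1) − 1 = 16·75/3 − 1
= 1200/3 − 1 = 400 − 1 = 399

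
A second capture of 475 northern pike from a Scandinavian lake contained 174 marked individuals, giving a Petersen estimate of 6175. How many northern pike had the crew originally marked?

M = 2262

From N = M·C/R: M = N·R / C = 6175·174 / 475 = 1074450 / 475 = 2262.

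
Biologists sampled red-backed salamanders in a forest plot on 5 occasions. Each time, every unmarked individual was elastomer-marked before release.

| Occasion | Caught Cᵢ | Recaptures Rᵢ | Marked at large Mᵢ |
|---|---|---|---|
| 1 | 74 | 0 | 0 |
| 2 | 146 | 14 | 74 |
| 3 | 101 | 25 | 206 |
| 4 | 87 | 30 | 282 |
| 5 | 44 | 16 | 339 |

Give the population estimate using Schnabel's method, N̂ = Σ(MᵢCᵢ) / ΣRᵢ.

Σ MᵢCᵢ = 0·74 + 74·146 + 206·101 + 282·87 + 339·44 = 0 + 10804 + 20806 + 24534 + 14916 = 71060
Σ Rᵢ = 0 + 14 + 25 + 30 + 16 = 85
N̂ = 71060 / 85 = 836

N = 836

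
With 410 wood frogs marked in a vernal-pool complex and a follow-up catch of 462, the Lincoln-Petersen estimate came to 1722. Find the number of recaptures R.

R = 110

From N = M·C/R: R = M·C / N = 410·462 / 1722 = 189420 / 1722 = 110.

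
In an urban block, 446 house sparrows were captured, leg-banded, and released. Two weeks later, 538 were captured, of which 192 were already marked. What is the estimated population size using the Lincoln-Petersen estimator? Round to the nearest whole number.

N ≈ 1250

Lincoln-Petersen assumes M/N = R/C, so N = M·C / R.
N = (446 × 538) / 192 = 239948 / 192 ≈ 1249.7 → 1250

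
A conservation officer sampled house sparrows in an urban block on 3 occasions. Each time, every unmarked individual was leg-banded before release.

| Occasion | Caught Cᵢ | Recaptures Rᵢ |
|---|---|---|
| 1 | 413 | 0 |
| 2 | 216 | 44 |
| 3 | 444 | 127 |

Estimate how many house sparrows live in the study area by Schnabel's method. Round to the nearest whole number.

Marked at large before each occasion: Mᵢ = Σⱼ<ᵢ (Cⱼ − Rⱼ) → M1=0, M2=413, M3=585
Σ MᵢCᵢ = 0·413 + 413·216 + 585·444 = 0 + 89208 + 259740 = 348948
Σ Rᵢ = 0 + 44 + 127 = 171
N̂ = 348948 / 171 ≈ 2040.6 → 2041

N ≈ 2041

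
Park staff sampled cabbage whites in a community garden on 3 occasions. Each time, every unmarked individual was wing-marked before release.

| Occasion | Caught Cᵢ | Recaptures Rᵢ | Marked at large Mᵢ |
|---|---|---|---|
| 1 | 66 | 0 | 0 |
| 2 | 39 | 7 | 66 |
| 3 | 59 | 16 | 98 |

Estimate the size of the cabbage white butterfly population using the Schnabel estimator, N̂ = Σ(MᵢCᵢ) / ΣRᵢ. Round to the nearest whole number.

Σ MᵢCᵢ = 0·66 + 66·39 + 98·59 = 0 + 2574 + 5782 = 8356
Σ Rᵢ = 0 + 7 + 16 = 23
N̂ = 8356 / 23 ≈ 363.3 → 363

N ≈ 363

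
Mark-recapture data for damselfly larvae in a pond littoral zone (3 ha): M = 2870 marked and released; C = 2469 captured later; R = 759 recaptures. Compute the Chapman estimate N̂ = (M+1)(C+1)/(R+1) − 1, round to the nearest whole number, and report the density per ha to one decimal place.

N̂ = 2871·2470/760 − 1 = 7091370/760 − 1 ≈ 9329.8 → 9330
Density = N̂ / area = 9330 / 3 = 3110.0 per ha

density ≈ 3110.0 damselfly larvae per ha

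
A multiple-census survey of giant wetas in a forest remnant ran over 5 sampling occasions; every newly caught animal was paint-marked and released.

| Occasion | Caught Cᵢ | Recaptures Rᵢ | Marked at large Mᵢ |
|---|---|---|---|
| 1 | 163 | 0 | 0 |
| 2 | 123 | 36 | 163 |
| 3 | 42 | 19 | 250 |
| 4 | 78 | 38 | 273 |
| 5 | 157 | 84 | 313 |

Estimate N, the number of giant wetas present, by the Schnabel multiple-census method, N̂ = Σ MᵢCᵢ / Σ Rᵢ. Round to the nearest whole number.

N ≈ 571

Σ MᵢCᵢ = 0·163 + 163·123 + 250·42 + 273·78 + 313·157 = 0 + 20049 + 10500 + 21294 + 49141 = 100984
Σ Rᵢ = 0 + 36 + 19 + 38 + 84 = 177
N̂ = 100984 / 177 ≈ 570.5 → 571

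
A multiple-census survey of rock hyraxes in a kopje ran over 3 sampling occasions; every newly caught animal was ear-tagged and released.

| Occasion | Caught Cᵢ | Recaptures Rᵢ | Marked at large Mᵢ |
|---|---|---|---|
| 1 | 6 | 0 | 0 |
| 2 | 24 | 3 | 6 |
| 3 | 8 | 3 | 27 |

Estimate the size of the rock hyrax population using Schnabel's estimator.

N = 60

Σ MᵢCᵢ = 0·6 + 6·24 + 27·8 = 0 + 144 + 216 = 360
Σ Rᵢ = 0 + 3 + 3 = 6
N̂ = 360 / 6 = 60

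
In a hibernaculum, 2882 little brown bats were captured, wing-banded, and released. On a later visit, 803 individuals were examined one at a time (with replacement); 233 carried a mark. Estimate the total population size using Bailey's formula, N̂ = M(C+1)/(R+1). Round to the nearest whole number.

N ≈ 9902

N̂ = 2882·(803+1)/(233+1) = 2882·804/234 = 2317128/234 ≈ 9902.3 → 9902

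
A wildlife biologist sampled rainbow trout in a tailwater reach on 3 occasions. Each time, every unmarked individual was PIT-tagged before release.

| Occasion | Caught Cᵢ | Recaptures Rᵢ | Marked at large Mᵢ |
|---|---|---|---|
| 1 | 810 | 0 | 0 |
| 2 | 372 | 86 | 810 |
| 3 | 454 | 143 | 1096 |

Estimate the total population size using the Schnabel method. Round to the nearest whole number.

Σ MᵢCᵢ = 0·810 + 810·372 + 1096·454 = 0 + 301320 + 497584 = 798904
Σ Rᵢ = 0 + 86 + 143 = 229
N̂ = 798904 / 229 ≈ 3488.7 → 3489

N ≈ 3489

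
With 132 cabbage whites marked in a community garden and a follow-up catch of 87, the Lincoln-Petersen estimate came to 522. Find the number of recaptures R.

From N = M·C/R: R = M·C / N = 132·87 / 522 = 11484 / 522 = 22.

R = 22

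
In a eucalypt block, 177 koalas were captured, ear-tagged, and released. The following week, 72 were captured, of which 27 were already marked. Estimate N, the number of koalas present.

N = 472

If marked individuals mix randomly, R/C ≈ M/N, giving N ≈ M·C/R.
N = (177 × 72) / 27 = 12744 / 27 = 472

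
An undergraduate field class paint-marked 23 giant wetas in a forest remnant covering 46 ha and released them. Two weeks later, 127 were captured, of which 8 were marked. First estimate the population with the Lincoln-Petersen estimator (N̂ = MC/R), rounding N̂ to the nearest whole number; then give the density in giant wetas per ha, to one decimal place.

N̂ = 23·127/8 = 2921/8 ≈ 365.1 → 365
Density = N̂ / area = 365 / 46 ≈ 7.93 → 7.9 per ha

density ≈ 7.9 giant wetas per ha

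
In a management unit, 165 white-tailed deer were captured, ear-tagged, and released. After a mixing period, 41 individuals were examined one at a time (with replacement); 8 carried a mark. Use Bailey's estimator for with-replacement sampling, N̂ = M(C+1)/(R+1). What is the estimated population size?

N̂ = 165·(41+1)/(8+1) = 165·42/9 = 6930/9 = 770

N = 770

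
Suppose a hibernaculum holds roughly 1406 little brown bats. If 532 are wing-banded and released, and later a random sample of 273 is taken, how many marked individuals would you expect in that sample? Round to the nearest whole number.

Expected recaptures E[R] = M·C / N.
E[R] = 532 × 273 / 1406 = 145236 / 1406 ≈ 103.3 → 103

expected recaptures ≈ 103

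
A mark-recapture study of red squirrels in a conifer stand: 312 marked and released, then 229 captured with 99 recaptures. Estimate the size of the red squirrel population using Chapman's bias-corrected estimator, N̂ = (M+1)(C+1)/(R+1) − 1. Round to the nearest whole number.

N̂ = (312+1)(229+1)/(99+1) − 1 = 313·230/100 − 1
= 71990/100 − 1 ≈ 719.9 − 1 ≈ 718.9 → 719

N ≈ 719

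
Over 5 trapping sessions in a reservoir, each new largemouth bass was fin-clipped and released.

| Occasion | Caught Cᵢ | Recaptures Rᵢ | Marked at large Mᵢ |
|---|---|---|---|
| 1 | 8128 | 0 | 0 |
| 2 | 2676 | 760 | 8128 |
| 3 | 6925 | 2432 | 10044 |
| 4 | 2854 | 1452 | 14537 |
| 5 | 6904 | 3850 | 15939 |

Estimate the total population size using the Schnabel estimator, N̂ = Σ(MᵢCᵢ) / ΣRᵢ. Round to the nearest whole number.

N ≈ 28,589

Σ MᵢCᵢ = 0·8128 + 8128·2676 + 10044·6925 + 14537·2854 + 15939·6904 = 0 + 21750528 + 69554700 + 41488598 + 110042856 = 242836682
Σ Rᵢ = 0 + 760 + 2432 + 1452 + 3850 = 8494
N̂ = 242836682 / 8494 ≈ 28589.2 → 28589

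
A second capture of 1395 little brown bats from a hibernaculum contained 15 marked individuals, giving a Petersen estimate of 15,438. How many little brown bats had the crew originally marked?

M = 166

From N = M·C/R: M = N·R / C = 15438·15 / 1395 = 231570 / 1395 = 166.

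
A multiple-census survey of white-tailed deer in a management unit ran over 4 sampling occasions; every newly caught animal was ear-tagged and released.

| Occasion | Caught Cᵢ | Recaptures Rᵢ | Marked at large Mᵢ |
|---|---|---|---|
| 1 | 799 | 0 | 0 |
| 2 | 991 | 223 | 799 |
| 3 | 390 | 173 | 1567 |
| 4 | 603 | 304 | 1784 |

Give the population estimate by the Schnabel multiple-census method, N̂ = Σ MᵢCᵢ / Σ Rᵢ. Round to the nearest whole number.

Σ MᵢCᵢ = 0·799 + 799·991 + 1567·390 + 1784·603 = 0 + 791809 + 611130 + 1075752 = 2478691
Σ Rᵢ = 0 + 223 + 173 + 304 = 700
N̂ = 2478691 / 700 ≈ 3541.0 → 3541

N ≈ 3541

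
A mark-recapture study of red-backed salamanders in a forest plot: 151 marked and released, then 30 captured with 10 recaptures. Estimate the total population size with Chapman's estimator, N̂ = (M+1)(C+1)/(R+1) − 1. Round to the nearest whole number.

N ≈ 427

N̂ = (151+1)(30+1)/(10+1) − 1 = 152·31/11 − 1
= 4712/11 − 1 ≈ 428.4 − 1 ≈ 427.4 → 427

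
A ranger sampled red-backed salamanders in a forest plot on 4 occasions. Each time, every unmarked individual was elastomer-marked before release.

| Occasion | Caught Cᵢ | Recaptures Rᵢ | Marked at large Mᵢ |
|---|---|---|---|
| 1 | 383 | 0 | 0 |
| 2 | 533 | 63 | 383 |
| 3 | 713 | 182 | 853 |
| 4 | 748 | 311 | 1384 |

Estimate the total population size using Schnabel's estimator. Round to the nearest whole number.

N ≈ 3323

Σ MᵢCᵢ = 0·383 + 383·533 + 853·713 + 1384·748 = 0 + 204139 + 608189 + 1035232 = 1847560
Σ Rᵢ = 0 + 63 + 182 + 311 = 556
N̂ = 1847560 / 556 ≈ 3322.9 → 3323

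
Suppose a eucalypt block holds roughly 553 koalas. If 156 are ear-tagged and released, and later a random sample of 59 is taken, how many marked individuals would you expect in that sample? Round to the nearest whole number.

Expected recaptures E[R] = M·C / N.
E[R] = 156 × 59 / 553 = 9204 / 553 ≈ 16.6 → 17

expected recaptures ≈ 17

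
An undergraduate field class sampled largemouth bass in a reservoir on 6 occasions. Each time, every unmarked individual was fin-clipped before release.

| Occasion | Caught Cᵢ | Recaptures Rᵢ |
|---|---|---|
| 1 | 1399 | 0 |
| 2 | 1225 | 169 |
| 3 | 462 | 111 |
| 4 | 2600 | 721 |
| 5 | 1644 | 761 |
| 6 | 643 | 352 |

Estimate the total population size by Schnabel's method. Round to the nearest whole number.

N ≈ 10,135

Marked at large before each occasion: Mᵢ = Σⱼ<ᵢ (Cⱼ − Rⱼ) → M1=0, M2=1399, M3=2455, M4=2806, M5=4685, M6=5568
Σ MᵢCᵢ = 0·1399 + 1399·1225 + 2455·462 + 2806·2600 + 4685·1644 + 5568·643 = 0 + 1713775 + 1134210 + 7295600 + 7702140 + 3580224 = 21425949
Σ Rᵢ = 0 + 169 + 111 + 721 + 761 + 352 = 2114
N̂ = 21425949 / 2114 ≈ 10135.3 → 10135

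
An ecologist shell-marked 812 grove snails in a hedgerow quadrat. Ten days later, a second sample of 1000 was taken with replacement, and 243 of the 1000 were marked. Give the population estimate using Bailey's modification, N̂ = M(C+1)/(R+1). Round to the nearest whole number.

N ≈ 3331

N̂ = 812·(1000+1)/(243+1) = 812·1001/244 = 812812/244 ≈ 3331.2 → 3331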